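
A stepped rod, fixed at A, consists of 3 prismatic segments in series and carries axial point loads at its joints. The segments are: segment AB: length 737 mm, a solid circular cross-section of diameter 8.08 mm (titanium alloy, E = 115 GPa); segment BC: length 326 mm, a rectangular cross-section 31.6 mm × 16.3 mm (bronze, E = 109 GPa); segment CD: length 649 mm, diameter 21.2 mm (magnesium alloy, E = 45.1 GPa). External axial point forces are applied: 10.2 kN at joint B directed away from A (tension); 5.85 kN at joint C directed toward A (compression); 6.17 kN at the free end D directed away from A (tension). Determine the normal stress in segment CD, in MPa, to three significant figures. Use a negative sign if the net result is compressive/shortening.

17.5 MPa

Internal axial forces (sectioning from the free end, tension +): N_CD = 6.17 kN, N_BC = 0.32 kN, N_AB = 10.52 kN.
A_CD = 353 mm².
σ_CD = N_CD/A_CD = 6170/353 = 17.48 MPa.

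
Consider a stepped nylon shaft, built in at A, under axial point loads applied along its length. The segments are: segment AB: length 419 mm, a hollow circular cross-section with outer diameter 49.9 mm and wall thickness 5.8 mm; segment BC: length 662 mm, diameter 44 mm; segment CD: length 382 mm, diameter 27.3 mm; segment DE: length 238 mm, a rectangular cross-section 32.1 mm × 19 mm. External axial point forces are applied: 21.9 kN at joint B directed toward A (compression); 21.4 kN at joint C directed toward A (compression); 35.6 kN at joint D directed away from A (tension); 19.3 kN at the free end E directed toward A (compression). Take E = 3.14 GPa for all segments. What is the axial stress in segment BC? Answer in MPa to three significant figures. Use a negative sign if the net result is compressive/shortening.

-3.35 MPa

Internal axial forces (sectioning from the free end, tension +): N_DE = -19.3 kN, N_CD = 16.3 kN, N_BC = -5.1 kN, N_AB = -27 kN.
A_BC = 1521 mm².
σ_BC = N_BC/A_BC = -5100/1521 = -3.354 MPa.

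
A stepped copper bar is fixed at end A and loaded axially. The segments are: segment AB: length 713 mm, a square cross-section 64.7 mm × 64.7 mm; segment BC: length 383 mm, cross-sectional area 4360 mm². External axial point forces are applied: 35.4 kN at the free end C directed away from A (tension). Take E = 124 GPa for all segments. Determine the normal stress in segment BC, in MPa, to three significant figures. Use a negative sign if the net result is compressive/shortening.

Internal axial forces (sectioning from the free end, tension +): N_BC = 35.4 kN, N_AB = 35.4 kN.
σ_BC = N_BC/A_BC = 35400/4360 = 8.119 MPa.

8.12 MPa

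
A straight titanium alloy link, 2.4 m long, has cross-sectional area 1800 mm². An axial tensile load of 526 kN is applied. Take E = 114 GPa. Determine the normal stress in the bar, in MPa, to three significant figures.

292 MPa

σ = N/A = 526000/1800 = 292.2 MPa.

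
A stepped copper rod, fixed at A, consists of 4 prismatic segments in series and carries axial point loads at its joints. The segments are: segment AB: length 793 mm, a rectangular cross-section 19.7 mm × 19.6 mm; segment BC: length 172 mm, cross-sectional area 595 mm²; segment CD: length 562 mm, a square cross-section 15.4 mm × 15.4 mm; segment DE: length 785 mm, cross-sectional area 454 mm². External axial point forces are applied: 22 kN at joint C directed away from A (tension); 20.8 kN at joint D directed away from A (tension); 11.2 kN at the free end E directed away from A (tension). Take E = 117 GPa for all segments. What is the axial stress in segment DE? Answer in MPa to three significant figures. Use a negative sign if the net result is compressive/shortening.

24.7 MPa

Internal axial forces (sectioning from the free end, tension +): N_DE = 11.2 kN, N_CD = 32 kN, N_BC = 54 kN, N_AB = 54 kN.
σ_DE = N_DE/A_DE = 11200/454 = 24.67 MPa.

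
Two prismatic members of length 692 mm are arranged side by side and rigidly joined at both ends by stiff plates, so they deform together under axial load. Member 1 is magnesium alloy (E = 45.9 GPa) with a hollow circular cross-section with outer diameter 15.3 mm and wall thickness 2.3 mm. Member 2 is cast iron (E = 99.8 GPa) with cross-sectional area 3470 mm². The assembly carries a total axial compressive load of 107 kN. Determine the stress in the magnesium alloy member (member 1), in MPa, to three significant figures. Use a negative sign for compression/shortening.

-14.0 MPa

A_1 = 93.93 mm².
Equal strain + equilibrium ⇒ each member carries load in proportion to AE: A₁E₁ = 4312000 N, A₂E₂ = 346300000 N, ΣAE = 350600000 N.
σ₁ = P·E₁/ΣAE = -107000·45900/350600000 = -14.01 MPa.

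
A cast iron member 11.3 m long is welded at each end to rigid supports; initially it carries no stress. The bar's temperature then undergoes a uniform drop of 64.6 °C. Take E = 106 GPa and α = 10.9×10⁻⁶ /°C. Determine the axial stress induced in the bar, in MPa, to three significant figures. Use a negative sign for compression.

Free thermal expansion αLΔT = 10.9e-6 · 11300 · -64.6 = -7.957 mm.
The walls impose strain ε = −(-7.957)/11300 = 7.0414e-04; σ = Eε = 106000 · 7.0414e-04 = 74.64 MPa.

74.6 MPa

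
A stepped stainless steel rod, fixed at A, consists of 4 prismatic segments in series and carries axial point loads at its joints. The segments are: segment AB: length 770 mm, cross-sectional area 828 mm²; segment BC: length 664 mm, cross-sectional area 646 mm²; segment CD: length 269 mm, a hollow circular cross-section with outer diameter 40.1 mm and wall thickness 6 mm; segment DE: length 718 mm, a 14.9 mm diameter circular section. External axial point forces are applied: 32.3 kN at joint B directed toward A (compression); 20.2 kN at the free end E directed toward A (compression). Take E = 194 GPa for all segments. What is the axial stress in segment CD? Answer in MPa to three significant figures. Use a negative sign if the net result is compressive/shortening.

-31.4 MPa

Internal axial forces (sectioning from the free end, tension +): N_DE = -20.2 kN, N_CD = -20.2 kN, N_BC = -20.2 kN, N_AB = -52.5 kN.
A_CD = 642.8 mm².
σ_CD = N_CD/A_CD = -20200/642.8 = -31.43 MPa.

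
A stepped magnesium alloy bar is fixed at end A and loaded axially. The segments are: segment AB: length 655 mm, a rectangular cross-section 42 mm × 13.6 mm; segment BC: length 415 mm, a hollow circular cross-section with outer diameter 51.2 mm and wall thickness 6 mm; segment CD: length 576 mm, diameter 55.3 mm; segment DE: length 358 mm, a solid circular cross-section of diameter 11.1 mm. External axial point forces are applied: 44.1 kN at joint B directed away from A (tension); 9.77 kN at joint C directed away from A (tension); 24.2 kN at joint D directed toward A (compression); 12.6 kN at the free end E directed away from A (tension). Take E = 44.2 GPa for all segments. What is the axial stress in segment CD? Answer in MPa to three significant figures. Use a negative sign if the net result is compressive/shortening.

Internal axial forces (sectioning from the free end, tension +): N_DE = 12.6 kN, N_CD = -11.6 kN, N_BC = -1.83 kN, N_AB = 42.27 kN.
A_CD = 2402 mm².
σ_CD = N_CD/A_CD = -11600/2402 = -4.83 MPa.

-4.83 MPa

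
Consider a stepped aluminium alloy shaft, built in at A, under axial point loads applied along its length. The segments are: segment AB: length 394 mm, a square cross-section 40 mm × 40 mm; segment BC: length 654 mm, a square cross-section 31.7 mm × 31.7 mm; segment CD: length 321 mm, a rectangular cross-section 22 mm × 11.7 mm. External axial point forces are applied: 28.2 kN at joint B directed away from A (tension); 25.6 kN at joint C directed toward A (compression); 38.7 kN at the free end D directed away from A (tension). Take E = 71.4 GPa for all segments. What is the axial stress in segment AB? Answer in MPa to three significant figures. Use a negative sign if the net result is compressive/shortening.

Internal axial forces (sectioning from the free end, tension +): N_CD = 38.7 kN, N_BC = 13.1 kN, N_AB = 41.3 kN.
A_AB = 1600 mm².
σ_AB = N_AB/A_AB = 41300/1600 = 25.81 MPa.

25.8 MPa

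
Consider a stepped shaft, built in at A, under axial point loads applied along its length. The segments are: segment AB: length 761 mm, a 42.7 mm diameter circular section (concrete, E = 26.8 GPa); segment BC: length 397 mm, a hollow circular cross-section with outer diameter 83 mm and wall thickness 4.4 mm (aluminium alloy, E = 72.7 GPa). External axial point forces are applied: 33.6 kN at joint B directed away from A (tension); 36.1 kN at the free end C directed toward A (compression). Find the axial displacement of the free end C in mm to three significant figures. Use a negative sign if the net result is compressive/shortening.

-0.231 mm

Internal axial forces (sectioning from the free end, tension +): N_BC = -36.1 kN, N_AB = -2.5 kN.
A_AB = 1432 mm².
A_BC = 1086 mm².
δ_AB = -2500·761/(1432·26800) = -0.04957 mm
δ_BC = -36100·397/(1086·72700) = -0.1814 mm
δ = Σδ_i = -0.231 mm.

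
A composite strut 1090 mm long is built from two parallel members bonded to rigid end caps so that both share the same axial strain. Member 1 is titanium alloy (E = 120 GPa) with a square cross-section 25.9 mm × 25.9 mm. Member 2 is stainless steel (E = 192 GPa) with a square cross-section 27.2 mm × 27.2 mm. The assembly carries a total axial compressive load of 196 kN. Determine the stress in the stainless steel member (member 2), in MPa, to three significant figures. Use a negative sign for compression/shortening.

-169 MPa

A_1 = 670.8 mm².
A_2 = 739.8 mm².
Equal strain + equilibrium ⇒ each member carries load in proportion to AE: A₁E₁ = 80500000 N, A₂E₂ = 142000000 N, ΣAE = 222500000 N.
σ₂ = P·E₂/ΣAE = -196000·192000/222500000 = -169.1 MPa.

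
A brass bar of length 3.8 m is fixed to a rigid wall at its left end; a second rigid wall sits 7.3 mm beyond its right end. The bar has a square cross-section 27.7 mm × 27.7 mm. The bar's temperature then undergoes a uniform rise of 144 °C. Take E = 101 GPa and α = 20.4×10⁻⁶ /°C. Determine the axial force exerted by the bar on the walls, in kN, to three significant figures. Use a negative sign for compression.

-78.8 kN

Free thermal expansion αLΔT = 20.4e-6 · 3800 · 144 = 11.16 mm.
The walls engage after the gap closes; constrained expansion = 11.16 − 7.3 = 3.863 mm.
The walls impose strain ε = −(3.863)/3800 = -1.0165e-03; σ = Eε = 101000 · -1.0165e-03 = -102.7 MPa.
Wall reaction R = σ·A = -102.7·767.3 = -78780 N = -78.78 kN.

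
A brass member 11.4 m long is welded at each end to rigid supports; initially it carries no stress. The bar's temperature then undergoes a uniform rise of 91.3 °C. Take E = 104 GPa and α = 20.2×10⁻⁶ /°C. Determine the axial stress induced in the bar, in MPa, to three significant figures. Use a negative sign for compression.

Free thermal expansion αLΔT = 20.2e-6 · 11400 · 91.3 = 21.02 mm.
The walls impose strain ε = −(21.02)/11400 = -1.8443e-03; σ = Eε = 104000 · -1.8443e-03 = -191.8 MPa.

-192 MPa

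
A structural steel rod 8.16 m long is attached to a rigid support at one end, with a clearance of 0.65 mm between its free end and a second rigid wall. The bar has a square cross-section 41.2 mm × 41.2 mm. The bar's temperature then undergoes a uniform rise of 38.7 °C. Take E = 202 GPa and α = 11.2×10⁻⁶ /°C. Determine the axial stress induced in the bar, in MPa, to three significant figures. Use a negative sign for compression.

Free thermal expansion αLΔT = 11.2e-6 · 8160 · 38.7 = 3.537 mm.
The walls engage after the gap closes; constrained expansion = 3.537 − 0.65 = 2.887 mm.
The walls impose strain ε = −(2.887)/8160 = -3.5378e-04; σ = Eε = 202000 · -3.5378e-04 = -71.46 MPa.

-71.5 MPa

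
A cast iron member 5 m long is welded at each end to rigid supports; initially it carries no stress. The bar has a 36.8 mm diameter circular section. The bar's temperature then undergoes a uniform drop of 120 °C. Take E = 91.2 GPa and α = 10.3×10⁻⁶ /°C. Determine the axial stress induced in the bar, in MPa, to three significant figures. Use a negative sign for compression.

Free thermal expansion αLΔT = 10.3e-6 · 5000 · -120 = -6.18 mm.
The walls impose strain ε = −(-6.18)/5000 = 1.2360e-03; σ = Eε = 91200 · 1.2360e-03 = 112.7 MPa.

113 MPa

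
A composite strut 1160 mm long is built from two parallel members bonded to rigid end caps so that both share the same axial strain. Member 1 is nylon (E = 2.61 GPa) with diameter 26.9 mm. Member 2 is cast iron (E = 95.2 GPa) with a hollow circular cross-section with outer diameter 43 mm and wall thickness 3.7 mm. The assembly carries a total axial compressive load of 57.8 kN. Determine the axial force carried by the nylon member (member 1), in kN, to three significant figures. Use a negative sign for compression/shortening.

-1.91 kN

A_1 = 568.3 mm².
A_2 = 456.8 mm².
Equal strain + equilibrium ⇒ each member carries load in proportion to AE: A₁E₁ = 1483000 N, A₂E₂ = 43490000 N, ΣAE = 44970000 N.
F₁ = P·A₁E₁/ΣAE = -57800·1483000/44970000 = -1906 N.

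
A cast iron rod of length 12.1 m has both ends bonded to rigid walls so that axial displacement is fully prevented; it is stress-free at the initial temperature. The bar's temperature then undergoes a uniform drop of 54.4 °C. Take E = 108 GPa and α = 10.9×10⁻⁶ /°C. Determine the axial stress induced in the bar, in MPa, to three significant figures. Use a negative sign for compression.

Free thermal expansion αLΔT = 10.9e-6 · 12100 · -54.4 = -7.175 mm.
The walls impose strain ε = −(-7.175)/12100 = 5.9296e-04; σ = Eε = 108000 · 5.9296e-04 = 64.04 MPa.

64.0 MPa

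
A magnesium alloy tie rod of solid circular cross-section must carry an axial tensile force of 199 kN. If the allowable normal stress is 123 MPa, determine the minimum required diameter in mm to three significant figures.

45.4 mm

Required area A ≥ P/σ_allow = 199000/123 = 1618 mm².
For a solid circular section, d ≥ √(4A/π) = 45.39 mm.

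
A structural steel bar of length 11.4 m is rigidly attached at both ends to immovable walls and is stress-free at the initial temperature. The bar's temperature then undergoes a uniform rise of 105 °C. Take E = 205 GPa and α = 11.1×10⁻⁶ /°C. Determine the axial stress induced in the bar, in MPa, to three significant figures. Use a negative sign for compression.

Free thermal expansion αLΔT = 11.1e-6 · 11400 · 105 = 13.29 mm.
The walls impose strain ε = −(13.29)/11400 = -1.1655e-03; σ = Eε = 205000 · -1.1655e-03 = -238.9 MPa.

-239 MPa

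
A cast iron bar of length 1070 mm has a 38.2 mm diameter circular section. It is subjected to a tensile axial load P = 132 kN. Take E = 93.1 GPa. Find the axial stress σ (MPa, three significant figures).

115 MPa

A = 1146 mm².
σ = N/A = 132000/1146 = 115.2 MPa.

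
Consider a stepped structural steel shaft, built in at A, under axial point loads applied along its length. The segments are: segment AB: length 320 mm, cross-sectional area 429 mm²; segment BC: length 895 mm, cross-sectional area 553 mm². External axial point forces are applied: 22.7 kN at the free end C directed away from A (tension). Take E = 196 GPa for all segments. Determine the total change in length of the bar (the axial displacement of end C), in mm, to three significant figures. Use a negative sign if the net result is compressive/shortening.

0.274 mm

Internal axial forces (sectioning from the free end, tension +): N_BC = 22.7 kN, N_AB = 22.7 kN.
δ_AB = 22700·320/(429·196000) = 0.08639 mm
δ_BC = 22700·895/(553·196000) = 0.1874 mm
δ = Σδ_i = 0.2738 mm.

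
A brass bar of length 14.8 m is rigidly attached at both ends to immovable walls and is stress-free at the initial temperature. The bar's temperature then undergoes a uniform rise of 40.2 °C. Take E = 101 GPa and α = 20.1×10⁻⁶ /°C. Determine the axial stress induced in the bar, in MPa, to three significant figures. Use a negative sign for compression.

-81.6 MPa

Free thermal expansion αLΔT = 20.1e-6 · 14800 · 40.2 = 11.96 mm.
The walls impose strain ε = −(11.96)/14800 = -8.0802e-04; σ = Eε = 101000 · -8.0802e-04 = -81.61 MPa.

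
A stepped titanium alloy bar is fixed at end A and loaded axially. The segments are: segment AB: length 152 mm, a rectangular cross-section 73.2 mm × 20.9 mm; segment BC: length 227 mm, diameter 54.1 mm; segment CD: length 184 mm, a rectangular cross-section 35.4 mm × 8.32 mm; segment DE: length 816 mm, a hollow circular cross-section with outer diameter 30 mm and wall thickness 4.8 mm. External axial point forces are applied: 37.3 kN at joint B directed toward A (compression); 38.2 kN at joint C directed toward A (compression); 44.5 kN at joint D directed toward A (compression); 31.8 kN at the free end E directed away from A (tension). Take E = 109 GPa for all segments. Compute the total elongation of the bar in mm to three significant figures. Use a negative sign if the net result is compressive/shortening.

0.427 mm

Internal axial forces (sectioning from the free end, tension +): N_DE = 31.8 kN, N_CD = -12.7 kN, N_BC = -50.9 kN, N_AB = -88.2 kN.
A_AB = 1530 mm².
A_BC = 2299 mm².
A_CD = 294.5 mm².
A_DE = 380 mm².
δ_AB = -88200·152/(1530·109000) = -0.08039 mm
δ_BC = -50900·227/(2299·109000) = -0.04611 mm
δ_CD = -12700·184/(294.5·109000) = -0.07279 mm
δ_DE = 31800·816/(380·109000) = 0.6265 mm
δ = Σδ_i = 0.4272 mm.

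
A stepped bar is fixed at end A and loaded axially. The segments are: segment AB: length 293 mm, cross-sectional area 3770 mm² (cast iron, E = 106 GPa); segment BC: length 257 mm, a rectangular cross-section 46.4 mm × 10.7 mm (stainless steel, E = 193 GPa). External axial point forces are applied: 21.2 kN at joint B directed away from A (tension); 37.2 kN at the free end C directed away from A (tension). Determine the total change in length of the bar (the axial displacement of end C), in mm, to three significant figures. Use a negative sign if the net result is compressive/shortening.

Internal axial forces (sectioning from the free end, tension +): N_BC = 37.2 kN, N_AB = 58.4 kN.
A_BC = 496.5 mm².
δ_AB = 58400·293/(3770·106000) = 0.04282 mm
δ_BC = 37200·257/(496.5·193000) = 0.09977 mm
δ = Σδ_i = 0.1426 mm.

0.143 mm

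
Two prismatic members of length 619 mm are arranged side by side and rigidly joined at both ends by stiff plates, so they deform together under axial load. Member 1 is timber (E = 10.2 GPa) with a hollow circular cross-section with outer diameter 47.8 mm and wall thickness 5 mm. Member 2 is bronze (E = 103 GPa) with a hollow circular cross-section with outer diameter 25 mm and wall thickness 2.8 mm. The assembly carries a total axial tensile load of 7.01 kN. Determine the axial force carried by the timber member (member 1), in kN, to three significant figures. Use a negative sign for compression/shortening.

A_1 = 672.3 mm².
A_2 = 195.3 mm².
Equal strain + equilibrium ⇒ each member carries load in proportion to AE: A₁E₁ = 6857000 N, A₂E₂ = 20110000 N, ΣAE = 26970000 N.
F₁ = P·A₁E₁/ΣAE = 7010·6857000/26970000 = 1782 N.

1.78 kN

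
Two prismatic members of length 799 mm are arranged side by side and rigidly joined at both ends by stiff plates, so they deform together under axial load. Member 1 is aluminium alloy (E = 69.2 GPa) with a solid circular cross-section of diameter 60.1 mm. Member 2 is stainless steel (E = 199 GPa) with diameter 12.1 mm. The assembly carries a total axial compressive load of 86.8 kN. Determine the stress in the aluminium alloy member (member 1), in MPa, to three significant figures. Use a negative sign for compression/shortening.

A_1 = 2837 mm².
A_2 = 115 mm².
Equal strain + equilibrium ⇒ each member carries load in proportion to AE: A₁E₁ = 196300000 N, A₂E₂ = 22880000 N, ΣAE = 219200000 N.
σ₁ = P·E₁/ΣAE = -86800·69200/219200000 = -27.4 MPa.

-27.4 MPa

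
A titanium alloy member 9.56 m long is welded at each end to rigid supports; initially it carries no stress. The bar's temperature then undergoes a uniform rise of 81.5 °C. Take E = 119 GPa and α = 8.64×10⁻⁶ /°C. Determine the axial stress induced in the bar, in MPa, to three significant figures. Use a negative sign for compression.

-83.8 MPa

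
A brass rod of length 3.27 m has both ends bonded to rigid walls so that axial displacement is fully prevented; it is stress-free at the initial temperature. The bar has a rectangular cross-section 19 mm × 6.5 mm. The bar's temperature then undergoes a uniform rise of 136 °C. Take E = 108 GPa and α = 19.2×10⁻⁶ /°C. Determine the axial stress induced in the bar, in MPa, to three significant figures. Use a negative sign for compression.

Free thermal expansion αLΔT = 19.2e-6 · 3270 · 136 = 8.539 mm.
The walls impose strain ε = −(8.539)/3270 = -2.6112e-03; σ = Eε = 108000 · -2.6112e-03 = -282 MPa.

-282 MPa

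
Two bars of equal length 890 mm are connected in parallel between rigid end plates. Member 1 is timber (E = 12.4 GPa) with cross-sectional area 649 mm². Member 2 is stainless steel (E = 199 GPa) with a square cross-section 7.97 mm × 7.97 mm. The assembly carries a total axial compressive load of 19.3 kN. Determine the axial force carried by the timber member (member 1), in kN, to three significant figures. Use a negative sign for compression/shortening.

A_2 = 63.52 mm².
Equal strain + equilibrium ⇒ each member carries load in proportion to AE: A₁E₁ = 8048000 N, A₂E₂ = 12640000 N, ΣAE = 20690000 N.
F₁ = P·A₁E₁/ΣAE = -19300·8048000/20690000 = -7508 N.

-7.51 kN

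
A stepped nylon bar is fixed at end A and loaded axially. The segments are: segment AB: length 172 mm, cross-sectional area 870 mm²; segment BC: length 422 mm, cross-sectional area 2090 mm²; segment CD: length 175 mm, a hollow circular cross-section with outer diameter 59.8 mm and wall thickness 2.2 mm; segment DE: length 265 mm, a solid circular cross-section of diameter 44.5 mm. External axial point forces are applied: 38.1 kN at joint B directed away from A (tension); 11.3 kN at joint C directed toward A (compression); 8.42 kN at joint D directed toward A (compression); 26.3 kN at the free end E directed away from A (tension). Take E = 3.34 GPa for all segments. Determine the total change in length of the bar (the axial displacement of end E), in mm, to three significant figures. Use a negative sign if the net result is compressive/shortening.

6.74 mm

Internal axial forces (sectioning from the free end, tension +): N_DE = 26.3 kN, N_CD = 17.88 kN, N_BC = 6.58 kN, N_AB = 44.68 kN.
A_CD = 398.1 mm².
A_DE = 1555 mm².
δ_AB = 44680·172/(870·3340) = 2.645 mm
δ_BC = 6580·422/(2090·3340) = 0.3978 mm
δ_CD = 17880·175/(398.1·3340) = 2.353 mm
δ_DE = 26300·265/(1555·3340) = 1.342 mm
δ = Σδ_i = 6.737 mm.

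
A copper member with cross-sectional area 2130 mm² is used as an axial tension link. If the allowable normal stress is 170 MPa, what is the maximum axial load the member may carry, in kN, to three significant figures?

362 kN

P_max = σ_allow · A = 170 · 2130 = 362100 N = 362.1 kN.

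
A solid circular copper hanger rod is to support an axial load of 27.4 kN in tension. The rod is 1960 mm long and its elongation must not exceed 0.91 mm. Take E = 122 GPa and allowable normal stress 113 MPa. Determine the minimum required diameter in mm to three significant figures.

24.8 mm

Required area A ≥ P/σ_allow = 27400/113 = 242.5 mm².
For a solid circular section, d ≥ √(4A/π) = 17.57 mm.
Elongation limit: A ≥ PL/(Eδ_allow) = 27400·1960/(122000·0.91) = 483.7 mm² ⇒ d ≥ 24.82 mm.
The elongation limit governs.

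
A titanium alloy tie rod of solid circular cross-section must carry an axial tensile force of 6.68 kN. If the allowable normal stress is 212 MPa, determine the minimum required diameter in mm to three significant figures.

Required area A ≥ P/σ_allow = 6680/212 = 31.51 mm².
For a solid circular section, d ≥ √(4A/π) = 6.334 mm.

6.33 mm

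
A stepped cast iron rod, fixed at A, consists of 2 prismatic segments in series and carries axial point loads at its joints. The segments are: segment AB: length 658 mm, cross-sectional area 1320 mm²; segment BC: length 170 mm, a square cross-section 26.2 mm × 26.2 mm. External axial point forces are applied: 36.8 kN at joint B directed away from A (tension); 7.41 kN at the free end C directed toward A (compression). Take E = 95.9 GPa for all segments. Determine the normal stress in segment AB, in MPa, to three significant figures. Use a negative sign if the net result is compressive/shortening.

Internal axial forces (sectioning from the free end, tension +): N_BC = -7.41 kN, N_AB = 29.39 kN.
σ_AB = N_AB/A_AB = 29390/1320 = 22.27 MPa.

22.3 MPa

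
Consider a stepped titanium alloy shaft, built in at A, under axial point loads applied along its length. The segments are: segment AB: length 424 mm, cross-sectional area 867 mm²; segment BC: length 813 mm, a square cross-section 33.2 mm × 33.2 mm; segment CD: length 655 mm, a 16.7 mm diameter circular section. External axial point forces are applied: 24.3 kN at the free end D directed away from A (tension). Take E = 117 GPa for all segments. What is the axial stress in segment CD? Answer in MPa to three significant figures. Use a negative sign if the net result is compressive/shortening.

Internal axial forces (sectioning from the free end, tension +): N_CD = 24.3 kN, N_BC = 24.3 kN, N_AB = 24.3 kN.
A_CD = 219 mm².
σ_CD = N_CD/A_CD = 24300/219 = 110.9 MPa.

111 MPa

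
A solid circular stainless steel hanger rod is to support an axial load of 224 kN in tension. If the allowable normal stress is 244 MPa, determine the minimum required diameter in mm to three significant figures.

Required area A ≥ P/σ_allow = 224000/244 = 918 mm².
For a solid circular section, d ≥ √(4A/π) = 34.19 mm.

34.2 mm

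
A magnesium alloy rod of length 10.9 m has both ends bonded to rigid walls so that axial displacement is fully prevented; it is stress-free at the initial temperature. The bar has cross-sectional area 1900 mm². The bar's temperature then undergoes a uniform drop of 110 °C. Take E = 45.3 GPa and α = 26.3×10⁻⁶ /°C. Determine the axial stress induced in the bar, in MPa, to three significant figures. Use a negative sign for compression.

131 MPa

Free thermal expansion αLΔT = 26.3e-6 · 10900 · -110 = -31.53 mm.
The walls impose strain ε = −(-31.53)/10900 = 2.8930e-03; σ = Eε = 45300 · 2.8930e-03 = 131.1 MPa.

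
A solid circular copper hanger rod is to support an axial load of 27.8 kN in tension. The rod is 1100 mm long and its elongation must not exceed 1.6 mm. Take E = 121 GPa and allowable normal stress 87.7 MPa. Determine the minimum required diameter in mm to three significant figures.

20.1 mm

Required area A ≥ P/σ_allow = 27800/87.7 = 317 mm².
For a solid circular section, d ≥ √(4A/π) = 20.09 mm.
Elongation limit: A ≥ PL/(Eδ_allow) = 27800·1100/(121000·1.6) = 158 mm² ⇒ d ≥ 14.18 mm.
The stress limit governs.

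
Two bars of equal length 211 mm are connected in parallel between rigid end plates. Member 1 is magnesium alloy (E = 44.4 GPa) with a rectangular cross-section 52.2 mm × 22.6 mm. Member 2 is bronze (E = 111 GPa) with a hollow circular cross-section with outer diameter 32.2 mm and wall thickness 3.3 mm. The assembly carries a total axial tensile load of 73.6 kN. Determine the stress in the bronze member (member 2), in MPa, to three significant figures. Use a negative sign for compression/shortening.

A_1 = 1180 mm².
A_2 = 299.6 mm².
Equal strain + equilibrium ⇒ each member carries load in proportion to AE: A₁E₁ = 52380000 N, A₂E₂ = 33260000 N, ΣAE = 85640000 N.
σ₂ = P·E₂/ΣAE = 73600·111000/85640000 = 95.4 MPa.

95.4 MPa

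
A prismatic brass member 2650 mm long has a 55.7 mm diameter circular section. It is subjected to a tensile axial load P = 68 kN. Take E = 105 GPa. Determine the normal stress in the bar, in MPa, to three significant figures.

27.9 MPa

A = 2437 mm².
σ = N/A = 68000/2437 = 27.91 MPa.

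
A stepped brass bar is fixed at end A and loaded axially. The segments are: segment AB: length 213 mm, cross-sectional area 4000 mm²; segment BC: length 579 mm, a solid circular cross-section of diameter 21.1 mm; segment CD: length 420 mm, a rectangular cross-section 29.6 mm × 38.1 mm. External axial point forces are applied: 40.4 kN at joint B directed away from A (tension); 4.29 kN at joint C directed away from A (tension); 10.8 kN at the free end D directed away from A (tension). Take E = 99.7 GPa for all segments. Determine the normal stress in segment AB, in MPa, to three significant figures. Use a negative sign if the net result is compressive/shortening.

13.9 MPa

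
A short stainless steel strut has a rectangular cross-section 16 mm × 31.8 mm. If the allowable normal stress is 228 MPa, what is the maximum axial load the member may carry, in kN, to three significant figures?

116 kN

A = 508.8 mm².
P_max = σ_allow · A = 228 · 508.8 = 116000 N = 116 kN.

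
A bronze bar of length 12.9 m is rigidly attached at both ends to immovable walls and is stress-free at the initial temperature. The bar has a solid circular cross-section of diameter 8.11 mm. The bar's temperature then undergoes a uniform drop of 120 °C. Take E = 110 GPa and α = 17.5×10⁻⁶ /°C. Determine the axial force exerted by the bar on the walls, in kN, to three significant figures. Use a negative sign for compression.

Free thermal expansion αLΔT = 17.5e-6 · 12900 · -120 = -27.09 mm.
The walls impose strain ε = −(-27.09)/12900 = 2.1000e-03; σ = Eε = 110000 · 2.1000e-03 = 231 MPa.
Wall reaction R = σ·A = 231·51.66 = 11930 N = 11.93 kN.

11.9 kN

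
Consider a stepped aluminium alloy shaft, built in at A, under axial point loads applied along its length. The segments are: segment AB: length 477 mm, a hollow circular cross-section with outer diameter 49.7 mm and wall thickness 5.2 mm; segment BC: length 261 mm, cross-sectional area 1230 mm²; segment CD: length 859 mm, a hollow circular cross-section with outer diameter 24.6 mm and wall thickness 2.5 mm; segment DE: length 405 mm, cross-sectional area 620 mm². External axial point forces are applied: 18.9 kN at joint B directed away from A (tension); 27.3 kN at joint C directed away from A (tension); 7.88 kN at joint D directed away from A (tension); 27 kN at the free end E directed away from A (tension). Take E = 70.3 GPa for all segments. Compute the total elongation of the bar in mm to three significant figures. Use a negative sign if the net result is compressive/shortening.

3.65 mm

Internal axial forces (sectioning from the free end, tension +): N_DE = 27 kN, N_CD = 34.88 kN, N_BC = 62.18 kN, N_AB = 81.08 kN.
A_AB = 727 mm².
A_CD = 173.6 mm².
δ_AB = 81080·477/(727·70300) = 0.7568 mm
δ_BC = 62180·261/(1230·70300) = 0.1877 mm
δ_CD = 34880·859/(173.6·70300) = 2.455 mm
δ_DE = 27000·405/(620·70300) = 0.2509 mm
δ = Σδ_i = 3.651 mm.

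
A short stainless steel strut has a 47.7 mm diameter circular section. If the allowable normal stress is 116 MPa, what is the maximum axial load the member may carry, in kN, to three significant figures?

207 kN

A = 1787 mm².
P_max = σ_allow · A = 116 · 1787 = 207300 N = 207.3 kN.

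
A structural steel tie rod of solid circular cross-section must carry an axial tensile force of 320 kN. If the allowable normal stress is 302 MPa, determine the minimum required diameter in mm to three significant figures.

Required area A ≥ P/σ_allow = 320000/302 = 1060 mm².
For a solid circular section, d ≥ √(4A/π) = 36.73 mm.

36.7 mm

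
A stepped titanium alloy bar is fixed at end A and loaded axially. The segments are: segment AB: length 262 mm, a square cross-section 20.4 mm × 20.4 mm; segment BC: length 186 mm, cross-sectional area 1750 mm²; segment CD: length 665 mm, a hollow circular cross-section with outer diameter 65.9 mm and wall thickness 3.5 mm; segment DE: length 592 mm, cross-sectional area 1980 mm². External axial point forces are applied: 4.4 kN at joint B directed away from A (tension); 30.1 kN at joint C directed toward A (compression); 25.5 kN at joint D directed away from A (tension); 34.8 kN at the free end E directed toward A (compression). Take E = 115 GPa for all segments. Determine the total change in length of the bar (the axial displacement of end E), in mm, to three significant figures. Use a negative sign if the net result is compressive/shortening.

Internal axial forces (sectioning from the free end, tension +): N_DE = -34.8 kN, N_CD = -9.3 kN, N_BC = -39.4 kN, N_AB = -35 kN.
A_AB = 416.2 mm².
A_CD = 686.1 mm².
δ_AB = -35000·262/(416.2·115000) = -0.1916 mm
δ_BC = -39400·186/(1750·115000) = -0.03641 mm
δ_CD = -9300·665/(686.1·115000) = -0.07838 mm
δ_DE = -34800·592/(1980·115000) = -0.09048 mm
δ = Σδ_i = -0.3969 mm.

-0.397 mm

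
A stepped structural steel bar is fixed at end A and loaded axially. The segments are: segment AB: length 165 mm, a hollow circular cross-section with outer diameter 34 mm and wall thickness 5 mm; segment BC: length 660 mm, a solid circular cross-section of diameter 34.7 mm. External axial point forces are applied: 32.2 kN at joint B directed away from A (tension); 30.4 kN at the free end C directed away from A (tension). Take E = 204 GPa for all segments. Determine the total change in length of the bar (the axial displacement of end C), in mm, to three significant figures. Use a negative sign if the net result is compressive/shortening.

0.215 mm

Internal axial forces (sectioning from the free end, tension +): N_BC = 30.4 kN, N_AB = 62.6 kN.
A_AB = 455.5 mm².
A_BC = 945.7 mm².
δ_AB = 62600·165/(455.5·204000) = 0.1112 mm
δ_BC = 30400·660/(945.7·204000) = 0.104 mm
δ = Σδ_i = 0.2152 mm.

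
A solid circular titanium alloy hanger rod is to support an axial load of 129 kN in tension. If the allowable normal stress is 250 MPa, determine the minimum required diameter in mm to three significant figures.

25.6 mm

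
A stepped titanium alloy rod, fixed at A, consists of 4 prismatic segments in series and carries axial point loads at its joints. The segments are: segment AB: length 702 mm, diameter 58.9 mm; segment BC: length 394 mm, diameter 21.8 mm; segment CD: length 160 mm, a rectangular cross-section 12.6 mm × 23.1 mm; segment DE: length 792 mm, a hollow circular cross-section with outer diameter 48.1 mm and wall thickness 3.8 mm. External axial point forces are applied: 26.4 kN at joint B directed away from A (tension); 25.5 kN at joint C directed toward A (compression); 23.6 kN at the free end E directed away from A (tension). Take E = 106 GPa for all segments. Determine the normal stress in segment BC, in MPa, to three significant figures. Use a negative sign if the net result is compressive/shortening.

-5.09 MPa

Internal axial forces (sectioning from the free end, tension +): N_DE = 23.6 kN, N_CD = 23.6 kN, N_BC = -1.9 kN, N_AB = 24.5 kN.
A_BC = 373.3 mm².
σ_BC = N_BC/A_BC = -1900/373.3 = -5.09 MPa.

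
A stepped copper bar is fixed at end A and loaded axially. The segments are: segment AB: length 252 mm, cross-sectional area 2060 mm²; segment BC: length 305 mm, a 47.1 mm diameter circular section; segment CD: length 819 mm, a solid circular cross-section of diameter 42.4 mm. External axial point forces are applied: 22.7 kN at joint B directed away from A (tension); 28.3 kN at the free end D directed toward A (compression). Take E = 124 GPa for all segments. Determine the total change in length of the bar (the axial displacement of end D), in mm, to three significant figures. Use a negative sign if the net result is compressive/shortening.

Internal axial forces (sectioning from the free end, tension +): N_CD = -28.3 kN, N_BC = -28.3 kN, N_AB = -5.6 kN.
A_BC = 1742 mm².
A_CD = 1412 mm².
δ_AB = -5600·252/(2060·124000) = -0.005525 mm
δ_BC = -28300·305/(1742·124000) = -0.03995 mm
δ_CD = -28300·819/(1412·124000) = -0.1324 mm
δ = Σδ_i = -0.1779 mm.

-0.178 mm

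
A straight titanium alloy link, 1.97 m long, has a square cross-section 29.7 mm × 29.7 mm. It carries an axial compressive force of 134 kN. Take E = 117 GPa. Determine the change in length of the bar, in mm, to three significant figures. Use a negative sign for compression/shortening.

A = 882.1 mm².
δ_mech = NL/(AE) = -134000·1970/(882.1·117000) = -2.558 mm.

-2.56 mm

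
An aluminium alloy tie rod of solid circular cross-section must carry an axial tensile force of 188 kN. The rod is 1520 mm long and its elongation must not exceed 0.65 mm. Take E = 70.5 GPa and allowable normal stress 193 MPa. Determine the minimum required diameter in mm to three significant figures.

89.1 mm

Required area A ≥ P/σ_allow = 188000/193 = 974.1 mm².
For a solid circular section, d ≥ √(4A/π) = 35.22 mm.
Elongation limit: A ≥ PL/(Eδ_allow) = 188000·1520/(70500·0.65) = 6236 mm² ⇒ d ≥ 89.11 mm.
The elongation limit governs.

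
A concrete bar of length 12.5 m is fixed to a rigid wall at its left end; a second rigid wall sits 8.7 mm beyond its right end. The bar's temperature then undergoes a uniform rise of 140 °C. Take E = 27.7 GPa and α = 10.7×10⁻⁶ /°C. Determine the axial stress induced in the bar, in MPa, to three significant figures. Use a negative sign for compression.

-22.2 MPa

Free thermal expansion αLΔT = 10.7e-6 · 12500 · 140 = 18.73 mm.
The walls engage after the gap closes; constrained expansion = 18.73 − 8.7 = 10.03 mm.
The walls impose strain ε = −(10.03)/12500 = -8.0200e-04; σ = Eε = 27700 · -8.0200e-04 = -22.22 MPa.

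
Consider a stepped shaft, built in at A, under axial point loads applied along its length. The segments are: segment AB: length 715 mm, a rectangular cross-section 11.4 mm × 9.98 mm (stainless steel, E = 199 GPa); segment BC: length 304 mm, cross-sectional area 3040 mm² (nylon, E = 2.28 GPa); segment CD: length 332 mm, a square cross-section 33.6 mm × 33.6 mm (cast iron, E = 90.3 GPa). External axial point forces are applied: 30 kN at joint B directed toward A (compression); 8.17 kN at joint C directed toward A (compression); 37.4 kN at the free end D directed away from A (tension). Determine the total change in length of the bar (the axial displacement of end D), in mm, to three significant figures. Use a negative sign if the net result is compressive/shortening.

Internal axial forces (sectioning from the free end, tension +): N_CD = 37.4 kN, N_BC = 29.23 kN, N_AB = -0.77 kN.
A_AB = 113.8 mm².
A_CD = 1129 mm².
δ_AB = -770·715/(113.8·199000) = -0.02432 mm
δ_BC = 29230·304/(3040·2280) = 1.282 mm
δ_CD = 37400·332/(1129·90300) = 0.1218 mm
δ = Σδ_i = 1.379 mm.

1.38 mm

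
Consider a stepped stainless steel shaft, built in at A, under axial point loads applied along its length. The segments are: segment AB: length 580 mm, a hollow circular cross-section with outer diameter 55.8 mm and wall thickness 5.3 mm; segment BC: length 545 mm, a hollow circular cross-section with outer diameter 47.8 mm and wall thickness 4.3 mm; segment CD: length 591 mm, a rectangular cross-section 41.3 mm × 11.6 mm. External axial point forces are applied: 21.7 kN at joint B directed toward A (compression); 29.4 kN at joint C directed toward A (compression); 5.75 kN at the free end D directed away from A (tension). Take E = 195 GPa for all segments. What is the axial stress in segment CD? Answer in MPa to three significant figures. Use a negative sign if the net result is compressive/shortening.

Internal axial forces (sectioning from the free end, tension +): N_CD = 5.75 kN, N_BC = -23.65 kN, N_AB = -45.35 kN.
A_CD = 479.1 mm².
σ_CD = N_CD/A_CD = 5750/479.1 = 12 MPa.

12.0 MPa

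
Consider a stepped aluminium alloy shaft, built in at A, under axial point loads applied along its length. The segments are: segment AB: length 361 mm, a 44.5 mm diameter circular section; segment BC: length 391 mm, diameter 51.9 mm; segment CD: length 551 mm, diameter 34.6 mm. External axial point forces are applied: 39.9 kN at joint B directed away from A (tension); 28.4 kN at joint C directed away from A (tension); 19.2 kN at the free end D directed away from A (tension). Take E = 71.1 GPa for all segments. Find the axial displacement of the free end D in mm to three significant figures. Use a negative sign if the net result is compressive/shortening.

Internal axial forces (sectioning from the free end, tension +): N_CD = 19.2 kN, N_BC = 47.6 kN, N_AB = 87.5 kN.
A_AB = 1555 mm².
A_BC = 2116 mm².
A_CD = 940.2 mm².
δ_AB = 87500·361/(1555·71100) = 0.2857 mm
δ_BC = 47600·391/(2116·71100) = 0.1237 mm
δ_CD = 19200·551/(940.2·71100) = 0.1582 mm
δ = Σδ_i = 0.5676 mm.

0.568 mm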